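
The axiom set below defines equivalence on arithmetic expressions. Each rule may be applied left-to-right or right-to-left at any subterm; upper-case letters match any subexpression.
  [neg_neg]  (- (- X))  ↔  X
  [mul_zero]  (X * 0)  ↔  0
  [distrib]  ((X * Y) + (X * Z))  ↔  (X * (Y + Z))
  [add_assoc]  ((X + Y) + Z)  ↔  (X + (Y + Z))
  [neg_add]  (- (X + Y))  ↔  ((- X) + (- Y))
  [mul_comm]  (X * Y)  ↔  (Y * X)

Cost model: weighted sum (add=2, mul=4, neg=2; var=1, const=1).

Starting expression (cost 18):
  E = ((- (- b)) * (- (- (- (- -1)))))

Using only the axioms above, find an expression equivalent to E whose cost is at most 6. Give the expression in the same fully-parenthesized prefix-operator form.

(b * -1)   [cost 6]

step 1: neg_neg (→) rewrites (- (- (- (- -1)))) into (- (- -1)), now ((- (- b)) * (- (- -1)))
step 2: neg_neg (→) rewrites (- (- -1)) into -1, now ((- (- b)) * -1)
step 3: neg_neg (→) rewrites (- (- b)) into b, reaching cost 6 (bound 6)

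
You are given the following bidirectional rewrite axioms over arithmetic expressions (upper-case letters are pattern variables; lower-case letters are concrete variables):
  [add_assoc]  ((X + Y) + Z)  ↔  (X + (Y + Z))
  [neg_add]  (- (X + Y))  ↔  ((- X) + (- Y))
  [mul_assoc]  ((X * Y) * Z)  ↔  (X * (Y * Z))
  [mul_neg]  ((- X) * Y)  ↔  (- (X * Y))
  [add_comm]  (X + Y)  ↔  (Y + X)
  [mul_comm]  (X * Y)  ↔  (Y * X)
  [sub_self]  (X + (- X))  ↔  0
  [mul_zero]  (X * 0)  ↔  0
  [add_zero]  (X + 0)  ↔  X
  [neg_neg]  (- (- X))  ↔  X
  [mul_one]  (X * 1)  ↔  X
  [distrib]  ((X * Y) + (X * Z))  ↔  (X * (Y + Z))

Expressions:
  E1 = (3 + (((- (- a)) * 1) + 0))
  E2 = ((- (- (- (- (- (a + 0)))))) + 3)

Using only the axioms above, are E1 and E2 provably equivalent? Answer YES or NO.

Every axiom is a valid identity, so a rewrite proof would force E1 and E2 to agree under every assignment.
At a=1: E1 = 4 but E2 = 2; they differ, so no derivation exists.

NO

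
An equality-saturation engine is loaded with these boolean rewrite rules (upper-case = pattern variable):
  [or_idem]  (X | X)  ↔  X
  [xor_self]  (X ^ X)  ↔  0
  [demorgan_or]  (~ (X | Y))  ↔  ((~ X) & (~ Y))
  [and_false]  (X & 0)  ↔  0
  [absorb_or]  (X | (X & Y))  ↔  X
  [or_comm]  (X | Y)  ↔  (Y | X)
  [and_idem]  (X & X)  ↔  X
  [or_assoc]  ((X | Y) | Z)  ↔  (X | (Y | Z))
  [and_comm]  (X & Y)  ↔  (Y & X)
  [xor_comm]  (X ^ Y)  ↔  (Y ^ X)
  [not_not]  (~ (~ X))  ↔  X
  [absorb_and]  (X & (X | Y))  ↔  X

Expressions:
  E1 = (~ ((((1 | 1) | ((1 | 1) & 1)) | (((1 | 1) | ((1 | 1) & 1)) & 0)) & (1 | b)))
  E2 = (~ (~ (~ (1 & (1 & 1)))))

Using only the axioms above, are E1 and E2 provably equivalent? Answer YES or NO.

YES

1. [absorb_or →] (((1 | 1) | ((1 | 1) & 1)) | (((1 | 1) | ((1 | 1) & 1)) & 0))  →  ((1 | 1) | ((1 | 1) & 1));  E1 = (~ (((1 | 1) | ((1 | 1) & 1)) & (1 | b)))
2. [absorb_or →] ((1 | 1) | ((1 | 1) & 1))  →  (1 | 1);  E1 = (~ ((1 | 1) & (1 | b)))
3. [or_idem →] (1 | 1)  →  1;  E1 = (~ (1 & (1 | b)))
4. [absorb_and →] (1 & (1 | b))  →  1;  E1 = (~ 1)
5. [not_not ←] 1  →  (~ (~ 1));  E1 = (~ (~ (~ 1)))
6. [and_idem ←] 1  →  (1 & 1);  E1 = (~ (~ (~ (1 & 1))))
7. [and_idem ←] 1  →  (1 & 1);  this is E2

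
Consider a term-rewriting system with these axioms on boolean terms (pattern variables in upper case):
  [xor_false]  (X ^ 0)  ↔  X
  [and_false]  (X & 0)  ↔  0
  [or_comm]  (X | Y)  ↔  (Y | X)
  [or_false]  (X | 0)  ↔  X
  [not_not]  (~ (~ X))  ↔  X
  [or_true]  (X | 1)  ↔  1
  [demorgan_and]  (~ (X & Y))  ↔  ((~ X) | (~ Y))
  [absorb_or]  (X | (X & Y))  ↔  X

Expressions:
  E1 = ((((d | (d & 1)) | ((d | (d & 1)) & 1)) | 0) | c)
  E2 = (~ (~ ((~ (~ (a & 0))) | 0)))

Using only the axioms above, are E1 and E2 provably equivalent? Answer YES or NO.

NO

Every axiom is a valid identity, so a rewrite proof would force E1 and E2 to agree under every assignment.
At a=0, c=0, d=1: E1 = 1 but E2 = 0; they differ, so no derivation exists.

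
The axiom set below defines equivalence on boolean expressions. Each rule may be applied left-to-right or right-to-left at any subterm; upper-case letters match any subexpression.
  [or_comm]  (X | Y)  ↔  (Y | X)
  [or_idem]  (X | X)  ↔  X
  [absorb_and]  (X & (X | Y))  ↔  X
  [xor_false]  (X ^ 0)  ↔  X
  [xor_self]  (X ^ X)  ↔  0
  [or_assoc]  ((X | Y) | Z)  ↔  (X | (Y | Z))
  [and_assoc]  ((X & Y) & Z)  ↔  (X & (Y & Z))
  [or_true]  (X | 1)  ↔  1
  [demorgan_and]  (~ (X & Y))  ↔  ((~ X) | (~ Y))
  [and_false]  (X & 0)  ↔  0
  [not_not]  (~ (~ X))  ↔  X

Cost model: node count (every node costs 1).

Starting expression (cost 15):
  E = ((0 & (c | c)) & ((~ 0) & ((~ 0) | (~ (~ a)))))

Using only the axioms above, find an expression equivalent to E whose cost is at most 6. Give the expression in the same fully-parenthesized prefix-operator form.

((0 & c) & (~ 0))   [cost 6]

(1) (~ (~ a))  =[not_not →]=  a    ⊢ ((0 & (c | c)) & ((~ 0) & ((~ 0) | a)))
(2) ((~ 0) & ((~ 0) | a))  =[absorb_and →]=  (~ 0)    ⊢ ((0 & (c | c)) & (~ 0))
(3) (c | c)  =[or_idem →]=  c    ⊢ cost 6, within 6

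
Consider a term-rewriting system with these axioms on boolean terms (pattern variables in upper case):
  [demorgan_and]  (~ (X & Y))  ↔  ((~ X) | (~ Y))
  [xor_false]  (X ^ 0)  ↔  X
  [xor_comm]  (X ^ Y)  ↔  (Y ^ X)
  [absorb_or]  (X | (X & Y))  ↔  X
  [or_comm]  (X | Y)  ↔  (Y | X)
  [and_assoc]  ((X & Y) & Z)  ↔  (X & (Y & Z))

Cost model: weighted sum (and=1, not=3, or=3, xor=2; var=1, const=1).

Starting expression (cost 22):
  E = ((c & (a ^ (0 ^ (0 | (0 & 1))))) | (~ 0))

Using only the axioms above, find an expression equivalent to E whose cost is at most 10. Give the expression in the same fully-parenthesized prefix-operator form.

1. [absorb_or →] (0 | (0 & 1))  →  0;  E = ((c & (a ^ (0 ^ 0))) | (~ 0))
2. [xor_false →] (0 ^ 0)  →  0;  E = ((c & (a ^ 0)) | (~ 0))
3. [xor_false →] (a ^ 0)  →  a;  cost 10 ≤ 10, done

((c & a) | (~ 0))   [cost 10]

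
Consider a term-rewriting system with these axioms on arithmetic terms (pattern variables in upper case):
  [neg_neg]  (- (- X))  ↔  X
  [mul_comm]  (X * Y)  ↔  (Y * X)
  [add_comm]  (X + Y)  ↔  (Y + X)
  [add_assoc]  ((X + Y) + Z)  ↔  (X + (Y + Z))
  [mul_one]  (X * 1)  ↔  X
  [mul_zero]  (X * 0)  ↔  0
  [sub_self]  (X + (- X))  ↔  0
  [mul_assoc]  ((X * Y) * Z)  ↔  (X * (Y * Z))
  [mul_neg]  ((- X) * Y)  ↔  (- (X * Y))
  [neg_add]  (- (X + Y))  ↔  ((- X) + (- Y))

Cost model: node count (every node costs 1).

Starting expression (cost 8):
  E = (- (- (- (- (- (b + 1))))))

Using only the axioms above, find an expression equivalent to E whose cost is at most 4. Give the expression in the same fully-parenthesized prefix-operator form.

(- (1 + b))   [cost 4]

1. [neg_neg →] (- (- (- (b + 1))))  →  (- (b + 1));  E = (- (- (- (b + 1))))
2. [add_comm →] (b + 1)  →  (1 + b);  E = (- (- (- (1 + b))))
3. [neg_neg →] (- (- (- (1 + b))))  →  (- (1 + b));  cost 4 ≤ 4, done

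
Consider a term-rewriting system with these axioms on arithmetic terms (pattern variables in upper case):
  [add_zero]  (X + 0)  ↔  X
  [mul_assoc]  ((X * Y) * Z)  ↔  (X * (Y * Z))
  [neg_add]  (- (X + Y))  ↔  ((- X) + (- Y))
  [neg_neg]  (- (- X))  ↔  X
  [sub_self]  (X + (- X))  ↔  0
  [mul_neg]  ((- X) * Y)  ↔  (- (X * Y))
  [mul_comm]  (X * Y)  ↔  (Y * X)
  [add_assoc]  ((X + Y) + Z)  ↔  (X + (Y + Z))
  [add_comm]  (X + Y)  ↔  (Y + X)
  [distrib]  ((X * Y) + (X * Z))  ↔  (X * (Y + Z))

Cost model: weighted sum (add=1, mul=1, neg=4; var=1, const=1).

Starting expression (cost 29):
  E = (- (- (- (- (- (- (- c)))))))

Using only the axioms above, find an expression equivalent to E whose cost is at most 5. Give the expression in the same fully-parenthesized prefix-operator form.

(1) (- (- (- (- (- c)))))  =[neg_neg →]=  (- (- (- c)))    ⊢ (- (- (- (- (- c)))))
(2) (- (- c))  =[neg_neg →]=  c    ⊢ (- (- (- c)))
(3) (- (- (- c)))  =[neg_neg →]=  (- c)    ⊢ cost 5, within 5

(- c)   [cost 5]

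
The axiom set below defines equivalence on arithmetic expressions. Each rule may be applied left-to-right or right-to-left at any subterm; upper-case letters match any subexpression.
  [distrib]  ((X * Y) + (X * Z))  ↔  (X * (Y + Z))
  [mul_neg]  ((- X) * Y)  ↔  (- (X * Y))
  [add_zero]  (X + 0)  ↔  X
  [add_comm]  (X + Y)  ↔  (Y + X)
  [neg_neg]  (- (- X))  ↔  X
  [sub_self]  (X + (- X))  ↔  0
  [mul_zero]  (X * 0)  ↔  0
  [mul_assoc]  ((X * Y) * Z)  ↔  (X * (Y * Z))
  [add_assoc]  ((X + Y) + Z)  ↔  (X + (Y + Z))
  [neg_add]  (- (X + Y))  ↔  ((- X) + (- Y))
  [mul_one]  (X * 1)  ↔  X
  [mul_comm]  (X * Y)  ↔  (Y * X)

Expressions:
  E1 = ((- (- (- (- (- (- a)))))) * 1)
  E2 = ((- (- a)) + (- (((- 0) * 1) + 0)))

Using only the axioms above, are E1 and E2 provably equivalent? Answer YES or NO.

(1) (- (- (- a)))  =[neg_neg →]=  (- a)    ⊢ ((- (- (- (- a)))) * 1)
(2) ((- (- (- (- a)))) * 1)  =[mul_one →]=  (- (- (- (- a))))
(3) (- (- (- (- a))))  =[neg_neg →]=  (- (- a))
(4) (- (- a))  =[add_zero ←]=  ((- (- a)) + 0)
(5) 0  =[neg_neg ←]=  (- (- 0))    ⊢ ((- (- a)) + (- (- 0)))
(6) (- 0)  =[mul_one ←]=  ((- 0) * 1)    ⊢ ((- (- a)) + (- ((- 0) * 1)))
(7) ((- 0) * 1)  =[add_zero ←]=  (((- 0) * 1) + 0)    ⊢ E2

YES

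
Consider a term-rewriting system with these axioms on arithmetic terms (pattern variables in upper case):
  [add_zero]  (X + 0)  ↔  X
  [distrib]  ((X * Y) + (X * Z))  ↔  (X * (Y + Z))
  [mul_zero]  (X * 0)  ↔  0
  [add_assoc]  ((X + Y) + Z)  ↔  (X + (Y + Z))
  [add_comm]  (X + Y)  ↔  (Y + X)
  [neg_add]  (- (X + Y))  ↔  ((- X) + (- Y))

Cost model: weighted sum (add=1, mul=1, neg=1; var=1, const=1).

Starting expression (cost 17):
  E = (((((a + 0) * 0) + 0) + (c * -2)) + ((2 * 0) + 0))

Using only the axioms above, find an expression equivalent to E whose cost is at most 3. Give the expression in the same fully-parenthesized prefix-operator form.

1. [add_zero →] (((a + 0) * 0) + 0)  →  ((a + 0) * 0);  E = ((((a + 0) * 0) + (c * -2)) + ((2 * 0) + 0))
2. [add_zero →] ((2 * 0) + 0)  →  (2 * 0);  E = ((((a + 0) * 0) + (c * -2)) + (2 * 0))
3. [add_comm →] (((a + 0) * 0) + (c * -2))  →  ((c * -2) + ((a + 0) * 0));  E = (((c * -2) + ((a + 0) * 0)) + (2 * 0))
4. [add_zero →] (a + 0)  →  a;  E = (((c * -2) + (a * 0)) + (2 * 0))
5. [mul_zero →] (a * 0)  →  0;  E = (((c * -2) + 0) + (2 * 0))
6. [mul_zero →] (2 * 0)  →  0;  E = (((c * -2) + 0) + 0)
7. [add_zero →] ((c * -2) + 0)  →  (c * -2);  E = ((c * -2) + 0)
8. [add_zero →] ((c * -2) + 0)  →  (c * -2);  cost 3 ≤ 3, done

(c * -2)   [cost 3]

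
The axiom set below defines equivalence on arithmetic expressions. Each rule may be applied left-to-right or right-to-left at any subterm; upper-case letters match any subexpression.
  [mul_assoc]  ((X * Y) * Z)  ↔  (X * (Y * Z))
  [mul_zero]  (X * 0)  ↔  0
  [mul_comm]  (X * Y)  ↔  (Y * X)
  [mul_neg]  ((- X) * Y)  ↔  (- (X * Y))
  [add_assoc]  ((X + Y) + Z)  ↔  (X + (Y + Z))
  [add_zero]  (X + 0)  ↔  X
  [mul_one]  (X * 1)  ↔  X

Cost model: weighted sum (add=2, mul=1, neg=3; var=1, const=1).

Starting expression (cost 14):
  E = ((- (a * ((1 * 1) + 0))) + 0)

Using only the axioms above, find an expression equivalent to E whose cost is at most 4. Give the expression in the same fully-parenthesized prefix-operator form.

step 1: add_zero (→) rewrites ((1 * 1) + 0) into (1 * 1), now ((- (a * (1 * 1))) + 0)
step 2: mul_one (→) rewrites (1 * 1) into 1, now ((- (a * 1)) + 0)
step 3: add_zero (→) rewrites ((- (a * 1)) + 0) into (- (a * 1))
step 4: mul_one (→) rewrites (a * 1) into a, reaching cost 4 (bound 4)

(- a)   [cost 4]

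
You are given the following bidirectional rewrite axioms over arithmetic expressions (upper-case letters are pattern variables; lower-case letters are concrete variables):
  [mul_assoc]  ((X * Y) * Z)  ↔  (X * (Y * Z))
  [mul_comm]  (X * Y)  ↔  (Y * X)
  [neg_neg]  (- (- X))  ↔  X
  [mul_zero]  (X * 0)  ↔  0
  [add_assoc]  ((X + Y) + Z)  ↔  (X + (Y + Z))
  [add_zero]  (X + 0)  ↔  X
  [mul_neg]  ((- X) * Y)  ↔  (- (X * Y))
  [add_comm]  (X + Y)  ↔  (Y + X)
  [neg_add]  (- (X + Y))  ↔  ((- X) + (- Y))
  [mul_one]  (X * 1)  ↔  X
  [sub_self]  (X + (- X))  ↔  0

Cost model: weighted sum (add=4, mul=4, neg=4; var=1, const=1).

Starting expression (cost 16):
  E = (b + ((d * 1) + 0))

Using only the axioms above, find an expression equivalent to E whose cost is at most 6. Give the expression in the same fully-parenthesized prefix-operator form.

(d + b)   [cost 6]

(1) ((d * 1) + 0)  =[add_zero →]=  (d * 1)    ⊢ (b + (d * 1))
(2) (b + (d * 1))  =[add_comm →]=  ((d * 1) + b)
(3) (d * 1)  =[mul_one →]=  d    ⊢ cost 6, within 6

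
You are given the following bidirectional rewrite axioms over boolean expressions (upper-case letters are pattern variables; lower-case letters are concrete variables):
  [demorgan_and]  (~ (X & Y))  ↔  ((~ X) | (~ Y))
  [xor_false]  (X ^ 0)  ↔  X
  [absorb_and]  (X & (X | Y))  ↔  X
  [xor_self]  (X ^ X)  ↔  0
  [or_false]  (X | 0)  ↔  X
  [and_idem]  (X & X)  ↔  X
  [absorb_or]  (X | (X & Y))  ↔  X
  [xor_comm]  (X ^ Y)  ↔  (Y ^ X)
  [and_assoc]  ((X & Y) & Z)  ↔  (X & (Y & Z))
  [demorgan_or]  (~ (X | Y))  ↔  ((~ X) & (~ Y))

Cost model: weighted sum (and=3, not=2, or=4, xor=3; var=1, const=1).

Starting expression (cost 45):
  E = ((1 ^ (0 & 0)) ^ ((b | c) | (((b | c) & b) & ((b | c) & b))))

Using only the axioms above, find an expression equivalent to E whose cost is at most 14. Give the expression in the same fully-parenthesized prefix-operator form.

((1 ^ 0) ^ (b | c))   [cost 14]

1. [and_idem →] (((b | c) & b) & ((b | c) & b))  →  ((b | c) & b);  E = ((1 ^ (0 & 0)) ^ ((b | c) | ((b | c) & b)))
2. [absorb_or →] ((b | c) | ((b | c) & b))  →  (b | c);  E = ((1 ^ (0 & 0)) ^ (b | c))
3. [and_idem →] (0 & 0)  →  0;  cost 14 ≤ 14, done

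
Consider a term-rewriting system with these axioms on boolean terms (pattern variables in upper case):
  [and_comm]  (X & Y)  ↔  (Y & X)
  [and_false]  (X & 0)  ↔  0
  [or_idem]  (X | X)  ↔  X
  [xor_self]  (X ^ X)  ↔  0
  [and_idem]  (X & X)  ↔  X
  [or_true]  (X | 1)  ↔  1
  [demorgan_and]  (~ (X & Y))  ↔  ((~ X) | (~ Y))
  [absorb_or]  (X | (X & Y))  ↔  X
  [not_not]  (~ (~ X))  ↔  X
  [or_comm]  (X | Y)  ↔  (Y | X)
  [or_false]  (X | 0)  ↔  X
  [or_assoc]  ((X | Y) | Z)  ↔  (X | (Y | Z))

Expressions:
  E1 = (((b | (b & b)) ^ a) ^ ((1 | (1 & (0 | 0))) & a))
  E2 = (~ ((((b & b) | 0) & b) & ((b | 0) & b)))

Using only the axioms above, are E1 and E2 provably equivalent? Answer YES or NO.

All listed rules preserve value, hence provable equivalence implies equal values everywhere; look for a separating assignment.
a=0, b=0 gives E1 ↦ 0, E2 ↦ 1; values differ ⇒ not provably equivalent.

NO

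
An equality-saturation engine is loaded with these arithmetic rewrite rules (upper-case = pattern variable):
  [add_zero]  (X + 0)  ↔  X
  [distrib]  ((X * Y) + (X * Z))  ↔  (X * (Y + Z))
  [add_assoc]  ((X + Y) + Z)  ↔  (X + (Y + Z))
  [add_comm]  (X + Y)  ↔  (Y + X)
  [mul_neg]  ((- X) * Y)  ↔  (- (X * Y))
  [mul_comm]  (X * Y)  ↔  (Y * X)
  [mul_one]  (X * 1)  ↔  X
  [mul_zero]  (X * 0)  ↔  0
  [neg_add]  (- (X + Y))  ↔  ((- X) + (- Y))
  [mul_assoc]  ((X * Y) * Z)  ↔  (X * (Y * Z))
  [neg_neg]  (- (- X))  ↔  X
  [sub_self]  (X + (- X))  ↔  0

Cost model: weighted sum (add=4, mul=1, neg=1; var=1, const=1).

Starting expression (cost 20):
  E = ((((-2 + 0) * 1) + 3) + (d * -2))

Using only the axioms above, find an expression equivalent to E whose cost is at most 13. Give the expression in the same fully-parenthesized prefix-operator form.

(1) (-2 + 0)  =[add_zero →]=  -2    ⊢ (((-2 * 1) + 3) + (d * -2))
(2) (d * -2)  =[mul_comm →]=  (-2 * d)    ⊢ (((-2 * 1) + 3) + (-2 * d))
(3) (-2 * 1)  =[mul_one →]=  -2    ⊢ cost 13, within 13

((-2 + 3) + (-2 * d))   [cost 13]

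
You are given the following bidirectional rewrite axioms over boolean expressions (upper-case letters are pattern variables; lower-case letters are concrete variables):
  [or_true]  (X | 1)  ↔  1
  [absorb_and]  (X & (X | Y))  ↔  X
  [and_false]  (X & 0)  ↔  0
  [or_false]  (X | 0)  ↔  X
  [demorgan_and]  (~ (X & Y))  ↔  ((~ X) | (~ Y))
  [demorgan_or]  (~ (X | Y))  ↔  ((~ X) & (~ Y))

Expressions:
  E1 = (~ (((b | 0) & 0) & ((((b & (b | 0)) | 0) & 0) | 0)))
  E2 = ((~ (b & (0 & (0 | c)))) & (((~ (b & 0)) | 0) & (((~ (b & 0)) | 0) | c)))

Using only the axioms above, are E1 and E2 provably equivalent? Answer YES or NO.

YES

(1) (b & (b | 0))  =[absorb_and →]=  b    ⊢ (~ (((b | 0) & 0) & (((b | 0) & 0) | 0)))
(2) (((b | 0) & 0) & (((b | 0) & 0) | 0))  =[absorb_and →]=  ((b | 0) & 0)    ⊢ (~ ((b | 0) & 0))
(3) (b | 0)  =[or_false →]=  b    ⊢ (~ (b & 0))
(4) (~ (b & 0))  =[absorb_and ←]=  ((~ (b & 0)) & ((~ (b & 0)) | 0))
(5) ((~ (b & 0)) | 0)  =[absorb_and ←]=  (((~ (b & 0)) | 0) & (((~ (b & 0)) | 0) | c))    ⊢ ((~ (b & 0)) & (((~ (b & 0)) | 0) & (((~ (b & 0)) | 0) | c)))
(6) 0  =[absorb_and ←]=  (0 & (0 | c))    ⊢ E2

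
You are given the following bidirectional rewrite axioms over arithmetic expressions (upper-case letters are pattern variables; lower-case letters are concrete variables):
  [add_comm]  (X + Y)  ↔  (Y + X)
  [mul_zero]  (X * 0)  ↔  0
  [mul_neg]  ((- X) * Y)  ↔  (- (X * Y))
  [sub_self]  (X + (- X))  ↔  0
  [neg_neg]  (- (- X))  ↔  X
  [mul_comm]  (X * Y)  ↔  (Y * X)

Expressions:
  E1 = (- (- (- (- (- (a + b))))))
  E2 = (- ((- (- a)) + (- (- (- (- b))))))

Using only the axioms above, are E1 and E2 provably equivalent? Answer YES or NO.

1. [neg_neg →] (- (- (- (- (- (a + b))))))  →  (- (- (- (a + b))))
2. [neg_neg →] (- (- (- (a + b))))  →  (- (a + b))
3. [neg_neg ←] b  →  (- (- b));  E1 = (- (a + (- (- b))))
4. [neg_neg ←] a  →  (- (- a));  E1 = (- ((- (- a)) + (- (- b))))
5. [neg_neg ←] b  →  (- (- b));  this is E2

YES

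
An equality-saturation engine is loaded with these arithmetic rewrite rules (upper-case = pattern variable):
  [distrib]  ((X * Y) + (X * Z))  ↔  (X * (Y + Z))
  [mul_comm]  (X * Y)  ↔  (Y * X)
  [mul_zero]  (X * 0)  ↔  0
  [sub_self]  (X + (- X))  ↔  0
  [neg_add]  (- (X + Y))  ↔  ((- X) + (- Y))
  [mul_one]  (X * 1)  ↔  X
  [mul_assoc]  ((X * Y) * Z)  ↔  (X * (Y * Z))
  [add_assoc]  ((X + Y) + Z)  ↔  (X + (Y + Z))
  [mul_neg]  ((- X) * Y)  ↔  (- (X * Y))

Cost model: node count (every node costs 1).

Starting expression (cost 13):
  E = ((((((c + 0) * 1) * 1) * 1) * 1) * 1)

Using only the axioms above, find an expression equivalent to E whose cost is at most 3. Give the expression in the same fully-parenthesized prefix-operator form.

(c + 0)   [cost 3]

step 1: mul_one (→) rewrites (((c + 0) * 1) * 1) into ((c + 0) * 1), now (((((c + 0) * 1) * 1) * 1) * 1)
step 2: mul_one (→) rewrites ((c + 0) * 1) into (c + 0), now ((((c + 0) * 1) * 1) * 1)
step 3: mul_one (→) rewrites ((((c + 0) * 1) * 1) * 1) into (((c + 0) * 1) * 1)
step 4: mul_one (→) rewrites (((c + 0) * 1) * 1) into ((c + 0) * 1)
step 5: mul_one (→) rewrites ((c + 0) * 1) into (c + 0), reaching cost 3 (bound 3)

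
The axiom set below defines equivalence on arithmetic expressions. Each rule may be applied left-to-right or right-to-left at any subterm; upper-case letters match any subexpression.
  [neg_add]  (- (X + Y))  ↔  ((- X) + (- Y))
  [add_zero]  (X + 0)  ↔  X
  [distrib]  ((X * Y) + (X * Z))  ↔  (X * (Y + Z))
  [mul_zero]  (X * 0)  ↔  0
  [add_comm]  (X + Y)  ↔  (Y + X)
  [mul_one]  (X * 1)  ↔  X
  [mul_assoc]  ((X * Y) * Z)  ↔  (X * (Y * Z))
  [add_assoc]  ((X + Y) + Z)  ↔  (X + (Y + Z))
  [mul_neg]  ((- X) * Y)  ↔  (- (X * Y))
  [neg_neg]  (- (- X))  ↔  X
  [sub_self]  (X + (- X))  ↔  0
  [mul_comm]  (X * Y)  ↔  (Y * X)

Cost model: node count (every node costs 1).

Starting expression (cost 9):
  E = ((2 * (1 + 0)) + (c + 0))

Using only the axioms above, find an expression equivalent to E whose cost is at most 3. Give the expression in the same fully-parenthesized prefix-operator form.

(2 + c)   [cost 3]

(1) (1 + 0)  =[add_zero →]=  1    ⊢ ((2 * 1) + (c + 0))
(2) (2 * 1)  =[mul_one →]=  2    ⊢ (2 + (c + 0))
(3) (c + 0)  =[add_zero →]=  c    ⊢ cost 3, within 3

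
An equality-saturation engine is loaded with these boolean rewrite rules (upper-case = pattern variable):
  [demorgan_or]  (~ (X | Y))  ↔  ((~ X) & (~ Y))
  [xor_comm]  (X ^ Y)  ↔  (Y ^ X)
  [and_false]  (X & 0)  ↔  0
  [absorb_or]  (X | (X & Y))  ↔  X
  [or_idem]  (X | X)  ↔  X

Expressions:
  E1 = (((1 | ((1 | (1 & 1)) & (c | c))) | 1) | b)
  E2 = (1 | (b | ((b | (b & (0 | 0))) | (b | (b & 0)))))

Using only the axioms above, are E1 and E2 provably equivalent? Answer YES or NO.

(1) (1 | (1 & 1))  =[absorb_or →]=  1    ⊢ (((1 | (1 & (c | c))) | 1) | b)
(2) (c | c)  =[or_idem →]=  c    ⊢ (((1 | (1 & c)) | 1) | b)
(3) (1 | (1 & c))  =[absorb_or →]=  1    ⊢ ((1 | 1) | b)
(4) (1 | 1)  =[or_idem →]=  1    ⊢ (1 | b)
(5) b  =[or_idem ←]=  (b | b)    ⊢ (1 | (b | b))
(6) b  =[absorb_or ←]=  (b | (b & 0))    ⊢ (1 | (b | (b | (b & 0))))
(7) (b | (b & 0))  =[or_idem ←]=  ((b | (b & 0)) | (b | (b & 0)))    ⊢ (1 | (b | ((b | (b & 0)) | (b | (b & 0)))))
(8) 0  =[or_idem ←]=  (0 | 0)    ⊢ E2

YES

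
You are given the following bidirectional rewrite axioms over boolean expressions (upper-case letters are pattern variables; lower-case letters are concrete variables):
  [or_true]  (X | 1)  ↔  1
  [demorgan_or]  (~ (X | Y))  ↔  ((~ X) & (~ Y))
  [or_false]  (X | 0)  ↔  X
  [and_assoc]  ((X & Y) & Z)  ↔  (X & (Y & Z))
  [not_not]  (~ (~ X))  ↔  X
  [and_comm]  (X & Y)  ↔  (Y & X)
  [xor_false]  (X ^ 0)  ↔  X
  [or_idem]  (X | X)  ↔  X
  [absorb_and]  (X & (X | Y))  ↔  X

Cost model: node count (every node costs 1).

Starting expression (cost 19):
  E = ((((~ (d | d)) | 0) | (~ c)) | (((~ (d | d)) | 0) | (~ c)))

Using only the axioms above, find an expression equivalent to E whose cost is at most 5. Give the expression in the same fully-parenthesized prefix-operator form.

((~ d) | (~ c))   [cost 5]

step 1: or_idem (→) rewrites ((((~ (d | d)) | 0) | (~ c)) | (((~ (d | d)) | 0) | (~ c))) into (((~ (d | d)) | 0) | (~ c))
step 2: or_idem (→) rewrites (d | d) into d, now (((~ d) | 0) | (~ c))
step 3: or_false (→) rewrites ((~ d) | 0) into (~ d), reaching cost 5 (bound 5)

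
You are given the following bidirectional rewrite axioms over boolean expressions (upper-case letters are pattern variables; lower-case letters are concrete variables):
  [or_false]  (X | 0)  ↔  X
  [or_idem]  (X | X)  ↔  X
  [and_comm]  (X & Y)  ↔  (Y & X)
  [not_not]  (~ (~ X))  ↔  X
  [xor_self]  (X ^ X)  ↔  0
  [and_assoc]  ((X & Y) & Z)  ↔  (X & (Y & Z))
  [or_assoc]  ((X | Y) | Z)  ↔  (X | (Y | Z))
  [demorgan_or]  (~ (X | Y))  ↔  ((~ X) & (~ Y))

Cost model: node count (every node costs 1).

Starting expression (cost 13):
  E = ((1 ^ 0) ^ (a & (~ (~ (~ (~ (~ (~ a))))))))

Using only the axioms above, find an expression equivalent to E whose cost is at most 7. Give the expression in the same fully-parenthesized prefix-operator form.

((1 ^ 0) ^ (a & a))   [cost 7]

(1) (~ (~ (~ (~ (~ (~ a))))))  =[not_not →]=  (~ (~ (~ (~ a))))    ⊢ ((1 ^ 0) ^ (a & (~ (~ (~ (~ a))))))
(2) (~ (~ (~ a)))  =[not_not →]=  (~ a)    ⊢ ((1 ^ 0) ^ (a & (~ (~ a))))
(3) (~ (~ a))  =[not_not →]=  a    ⊢ cost 7, within 7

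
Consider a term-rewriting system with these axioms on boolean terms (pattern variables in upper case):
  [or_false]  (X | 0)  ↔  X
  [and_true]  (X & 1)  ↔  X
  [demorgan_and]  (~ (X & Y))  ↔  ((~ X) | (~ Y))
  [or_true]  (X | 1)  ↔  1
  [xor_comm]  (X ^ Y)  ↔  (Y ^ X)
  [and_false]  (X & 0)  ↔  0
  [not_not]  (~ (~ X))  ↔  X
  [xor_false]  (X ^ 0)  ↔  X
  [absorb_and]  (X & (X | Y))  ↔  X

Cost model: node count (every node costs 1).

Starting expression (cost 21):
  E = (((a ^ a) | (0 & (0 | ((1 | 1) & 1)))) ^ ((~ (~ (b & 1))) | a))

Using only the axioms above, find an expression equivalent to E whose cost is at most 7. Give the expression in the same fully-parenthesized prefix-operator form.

(1) ((1 | 1) & 1)  =[and_true →]=  (1 | 1)    ⊢ (((a ^ a) | (0 & (0 | (1 | 1)))) ^ ((~ (~ (b & 1))) | a))
(2) (1 | 1)  =[or_true →]=  1    ⊢ (((a ^ a) | (0 & (0 | 1))) ^ ((~ (~ (b & 1))) | a))
(3) (0 & (0 | 1))  =[absorb_and →]=  0    ⊢ (((a ^ a) | 0) ^ ((~ (~ (b & 1))) | a))
(4) (b & 1)  =[and_true →]=  b    ⊢ (((a ^ a) | 0) ^ ((~ (~ b)) | a))
(5) (~ (~ b))  =[not_not →]=  b    ⊢ (((a ^ a) | 0) ^ (b | a))
(6) ((a ^ a) | 0)  =[or_false →]=  (a ^ a)    ⊢ cost 7, within 7

((a ^ a) ^ (b | a))   [cost 7]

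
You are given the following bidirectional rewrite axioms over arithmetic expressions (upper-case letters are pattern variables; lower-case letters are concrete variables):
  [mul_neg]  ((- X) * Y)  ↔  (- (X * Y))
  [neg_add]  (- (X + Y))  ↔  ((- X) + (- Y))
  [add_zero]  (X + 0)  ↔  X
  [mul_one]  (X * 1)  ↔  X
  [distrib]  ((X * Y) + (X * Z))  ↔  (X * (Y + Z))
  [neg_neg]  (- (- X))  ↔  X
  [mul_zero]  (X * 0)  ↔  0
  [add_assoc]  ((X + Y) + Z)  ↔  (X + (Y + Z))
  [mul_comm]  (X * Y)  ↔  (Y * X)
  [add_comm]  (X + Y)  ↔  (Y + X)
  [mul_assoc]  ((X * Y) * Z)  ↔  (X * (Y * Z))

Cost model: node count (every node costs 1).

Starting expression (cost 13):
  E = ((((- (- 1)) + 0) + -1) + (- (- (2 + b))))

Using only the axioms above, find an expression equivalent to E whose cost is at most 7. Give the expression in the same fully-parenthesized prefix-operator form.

((1 + -1) + (2 + b))   [cost 7]

step 1: neg_neg (→) rewrites (- (- 1)) into 1, now (((1 + 0) + -1) + (- (- (2 + b))))
step 2: add_zero (→) rewrites (1 + 0) into 1, now ((1 + -1) + (- (- (2 + b))))
step 3: neg_neg (→) rewrites (- (- (2 + b))) into (2 + b), reaching cost 7 (bound 7)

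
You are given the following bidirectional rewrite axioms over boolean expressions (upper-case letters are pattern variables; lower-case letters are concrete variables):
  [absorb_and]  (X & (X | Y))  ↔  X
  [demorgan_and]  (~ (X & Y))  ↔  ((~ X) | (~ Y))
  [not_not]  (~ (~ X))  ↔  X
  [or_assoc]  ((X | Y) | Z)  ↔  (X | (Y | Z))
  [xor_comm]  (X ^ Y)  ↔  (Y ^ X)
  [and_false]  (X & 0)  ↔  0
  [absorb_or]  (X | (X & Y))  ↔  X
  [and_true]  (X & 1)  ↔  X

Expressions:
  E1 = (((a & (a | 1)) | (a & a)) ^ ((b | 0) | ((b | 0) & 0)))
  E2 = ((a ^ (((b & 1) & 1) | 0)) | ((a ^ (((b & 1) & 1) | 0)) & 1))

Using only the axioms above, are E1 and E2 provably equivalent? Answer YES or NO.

step 1: absorb_and (→) rewrites (a & (a | 1)) into a, now ((a | (a & a)) ^ ((b | 0) | ((b | 0) & 0)))
step 2: absorb_or (→) rewrites ((b | 0) | ((b | 0) & 0)) into (b | 0), now ((a | (a & a)) ^ (b | 0))
step 3: absorb_or (→) rewrites (a | (a & a)) into a, now (a ^ (b | 0))
step 4: and_true (←) rewrites b into (b & 1), now (a ^ ((b & 1) | 0))
step 5: and_true (←) rewrites (b & 1) into ((b & 1) & 1), now (a ^ (((b & 1) & 1) | 0))
step 6: absorb_or (←) rewrites (a ^ (((b & 1) & 1) | 0)) into ((a ^ (((b & 1) & 1) | 0)) | ((a ^ (((b & 1) & 1) | 0)) & 1)), which is E2

YES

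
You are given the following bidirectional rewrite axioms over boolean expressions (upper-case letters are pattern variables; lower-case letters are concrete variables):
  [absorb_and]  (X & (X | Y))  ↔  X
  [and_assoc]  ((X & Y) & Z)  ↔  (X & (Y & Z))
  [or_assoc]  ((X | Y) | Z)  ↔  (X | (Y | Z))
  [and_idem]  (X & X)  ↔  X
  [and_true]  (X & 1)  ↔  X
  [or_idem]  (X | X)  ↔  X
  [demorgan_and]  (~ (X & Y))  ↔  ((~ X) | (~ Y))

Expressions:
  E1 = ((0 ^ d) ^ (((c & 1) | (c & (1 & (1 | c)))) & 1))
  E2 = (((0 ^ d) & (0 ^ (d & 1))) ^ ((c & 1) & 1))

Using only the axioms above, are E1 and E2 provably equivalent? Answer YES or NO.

YES

1. [absorb_and →] (1 & (1 | c))  →  1;  E1 = ((0 ^ d) ^ (((c & 1) | (c & 1)) & 1))
2. [or_idem →] ((c & 1) | (c & 1))  →  (c & 1);  E1 = ((0 ^ d) ^ ((c & 1) & 1))
3. [and_true →] (c & 1)  →  c;  E1 = ((0 ^ d) ^ (c & 1))
4. [and_idem ←] (0 ^ d)  →  ((0 ^ d) & (0 ^ d));  E1 = (((0 ^ d) & (0 ^ d)) ^ (c & 1))
5. [and_true ←] d  →  (d & 1);  E1 = (((0 ^ d) & (0 ^ (d & 1))) ^ (c & 1))
6. [and_true ←] c  →  (c & 1);  this is E2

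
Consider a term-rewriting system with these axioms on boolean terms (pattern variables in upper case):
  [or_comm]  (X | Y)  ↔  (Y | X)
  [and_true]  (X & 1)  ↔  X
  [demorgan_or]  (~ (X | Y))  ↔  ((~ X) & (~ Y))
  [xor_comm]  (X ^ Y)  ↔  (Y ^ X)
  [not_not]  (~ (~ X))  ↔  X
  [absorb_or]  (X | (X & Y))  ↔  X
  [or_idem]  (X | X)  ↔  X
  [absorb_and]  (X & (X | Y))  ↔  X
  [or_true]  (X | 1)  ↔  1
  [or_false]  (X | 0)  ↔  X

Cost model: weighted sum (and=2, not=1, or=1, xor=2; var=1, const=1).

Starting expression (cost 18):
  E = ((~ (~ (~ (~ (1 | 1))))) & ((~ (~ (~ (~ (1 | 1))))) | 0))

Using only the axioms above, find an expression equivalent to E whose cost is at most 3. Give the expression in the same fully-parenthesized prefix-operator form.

(1) ((~ (~ (~ (~ (1 | 1))))) & ((~ (~ (~ (~ (1 | 1))))) | 0))  =[absorb_and →]=  (~ (~ (~ (~ (1 | 1)))))
(2) (1 | 1)  =[or_idem →]=  1    ⊢ (~ (~ (~ (~ 1))))
(3) (~ (~ (~ 1)))  =[not_not →]=  (~ 1)    ⊢ cost 3, within 3

(~ (~ 1))   [cost 3]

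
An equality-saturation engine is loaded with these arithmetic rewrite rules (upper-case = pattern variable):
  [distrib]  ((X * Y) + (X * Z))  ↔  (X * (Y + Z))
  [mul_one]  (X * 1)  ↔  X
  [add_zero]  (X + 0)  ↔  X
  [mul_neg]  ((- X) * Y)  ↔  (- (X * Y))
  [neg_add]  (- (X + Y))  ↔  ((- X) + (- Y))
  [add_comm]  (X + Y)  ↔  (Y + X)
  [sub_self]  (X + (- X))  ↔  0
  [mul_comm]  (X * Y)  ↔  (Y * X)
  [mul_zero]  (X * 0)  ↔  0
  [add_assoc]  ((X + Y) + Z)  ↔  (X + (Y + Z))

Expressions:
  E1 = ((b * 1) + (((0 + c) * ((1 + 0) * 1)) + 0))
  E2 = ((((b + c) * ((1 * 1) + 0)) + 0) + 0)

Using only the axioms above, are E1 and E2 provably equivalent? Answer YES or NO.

YES

(1) ((1 + 0) * 1)  =[mul_one →]=  (1 + 0)    ⊢ ((b * 1) + (((0 + c) * (1 + 0)) + 0))
(2) (b * 1)  =[mul_one →]=  b    ⊢ (b + (((0 + c) * (1 + 0)) + 0))
(3) (((0 + c) * (1 + 0)) + 0)  =[add_zero →]=  ((0 + c) * (1 + 0))    ⊢ (b + ((0 + c) * (1 + 0)))
(4) (1 + 0)  =[add_zero →]=  1    ⊢ (b + ((0 + c) * 1))
(5) ((0 + c) * 1)  =[mul_one →]=  (0 + c)    ⊢ (b + (0 + c))
(6) (0 + c)  =[add_comm →]=  (c + 0)    ⊢ (b + (c + 0))
(7) (c + 0)  =[add_zero →]=  c    ⊢ (b + c)
(8) (b + c)  =[add_zero ←]=  ((b + c) + 0)
(9) (b + c)  =[mul_one ←]=  ((b + c) * 1)    ⊢ (((b + c) * 1) + 0)
(10) 1  =[mul_one ←]=  (1 * 1)    ⊢ (((b + c) * (1 * 1)) + 0)
(11) (1 * 1)  =[add_zero ←]=  ((1 * 1) + 0)    ⊢ (((b + c) * ((1 * 1) + 0)) + 0)
(12) (((b + c) * ((1 * 1) + 0)) + 0)  =[add_zero ←]=  ((((b + c) * ((1 * 1) + 0)) + 0) + 0)    ⊢ E2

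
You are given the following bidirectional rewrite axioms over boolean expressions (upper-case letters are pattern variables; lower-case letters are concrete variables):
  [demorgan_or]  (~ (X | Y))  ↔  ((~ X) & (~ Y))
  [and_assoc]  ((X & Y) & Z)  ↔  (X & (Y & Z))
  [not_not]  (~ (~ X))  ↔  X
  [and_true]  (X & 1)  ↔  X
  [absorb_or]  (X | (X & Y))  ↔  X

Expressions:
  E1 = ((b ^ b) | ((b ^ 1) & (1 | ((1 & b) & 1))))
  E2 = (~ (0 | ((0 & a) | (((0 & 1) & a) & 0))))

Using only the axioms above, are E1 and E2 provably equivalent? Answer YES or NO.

NO

All listed rules preserve value, hence provable equivalence implies equal values everywhere; look for a separating assignment.
a=0, b=1 gives E1 ↦ 0, E2 ↦ 1; values differ ⇒ not provably equivalent.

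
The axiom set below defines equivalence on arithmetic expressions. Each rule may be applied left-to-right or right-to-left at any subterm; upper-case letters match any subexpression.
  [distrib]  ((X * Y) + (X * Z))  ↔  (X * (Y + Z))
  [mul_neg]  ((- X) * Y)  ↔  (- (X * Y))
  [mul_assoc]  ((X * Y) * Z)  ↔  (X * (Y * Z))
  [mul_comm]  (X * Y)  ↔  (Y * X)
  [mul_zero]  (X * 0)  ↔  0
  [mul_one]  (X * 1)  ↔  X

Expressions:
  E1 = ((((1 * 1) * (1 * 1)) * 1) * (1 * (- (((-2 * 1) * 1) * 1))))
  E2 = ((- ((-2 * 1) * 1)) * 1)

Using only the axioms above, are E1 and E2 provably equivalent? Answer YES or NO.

YES

(1) (((-2 * 1) * 1) * 1)  =[mul_one →]=  ((-2 * 1) * 1)    ⊢ ((((1 * 1) * (1 * 1)) * 1) * (1 * (- ((-2 * 1) * 1))))
(2) (1 * (- ((-2 * 1) * 1)))  =[mul_comm →]=  ((- ((-2 * 1) * 1)) * 1)    ⊢ ((((1 * 1) * (1 * 1)) * 1) * ((- ((-2 * 1) * 1)) * 1))
(3) (-2 * 1)  =[mul_one →]=  -2    ⊢ ((((1 * 1) * (1 * 1)) * 1) * ((- (-2 * 1)) * 1))
(4) (-2 * 1)  =[mul_comm →]=  (1 * -2)    ⊢ ((((1 * 1) * (1 * 1)) * 1) * ((- (1 * -2)) * 1))
(5) (1 * 1)  =[mul_one →]=  1    ⊢ ((((1 * 1) * 1) * 1) * ((- (1 * -2)) * 1))
(6) (1 * -2)  =[mul_comm →]=  (-2 * 1)    ⊢ ((((1 * 1) * 1) * 1) * ((- (-2 * 1)) * 1))
(7) (-2 * 1)  =[mul_one →]=  -2    ⊢ ((((1 * 1) * 1) * 1) * ((- -2) * 1))
(8) (((1 * 1) * 1) * 1)  =[mul_one →]=  ((1 * 1) * 1)    ⊢ (((1 * 1) * 1) * ((- -2) * 1))
(9) ((1 * 1) * 1)  =[mul_one →]=  (1 * 1)    ⊢ ((1 * 1) * ((- -2) * 1))
(10) ((- -2) * 1)  =[mul_one →]=  (- -2)    ⊢ ((1 * 1) * (- -2))
(11) (1 * 1)  =[mul_one →]=  1    ⊢ (1 * (- -2))
(12) (1 * (- -2))  =[mul_comm →]=  ((- -2) * 1)
(13) ((- -2) * 1)  =[mul_one →]=  (- -2)
(14) -2  =[mul_one ←]=  (-2 * 1)    ⊢ (- (-2 * 1))
(15) (-2 * 1)  =[mul_one ←]=  ((-2 * 1) * 1)    ⊢ (- ((-2 * 1) * 1))
(16) (- ((-2 * 1) * 1))  =[mul_neg ←]=  ((- (-2 * 1)) * 1)
(17) -2  =[mul_one ←]=  (-2 * 1)    ⊢ E2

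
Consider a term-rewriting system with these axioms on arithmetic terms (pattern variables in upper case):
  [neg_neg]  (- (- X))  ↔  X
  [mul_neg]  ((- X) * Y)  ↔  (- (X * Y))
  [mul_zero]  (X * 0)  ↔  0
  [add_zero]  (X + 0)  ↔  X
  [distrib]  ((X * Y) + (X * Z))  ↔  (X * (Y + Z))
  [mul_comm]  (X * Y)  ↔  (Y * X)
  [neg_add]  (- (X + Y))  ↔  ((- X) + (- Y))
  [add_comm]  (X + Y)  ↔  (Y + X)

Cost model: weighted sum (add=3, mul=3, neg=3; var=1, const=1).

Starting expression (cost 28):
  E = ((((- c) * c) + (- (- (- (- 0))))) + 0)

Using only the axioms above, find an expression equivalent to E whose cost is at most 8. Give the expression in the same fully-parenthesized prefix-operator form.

step 1: add_zero (→) rewrites ((((- c) * c) + (- (- (- (- 0))))) + 0) into (((- c) * c) + (- (- (- (- 0)))))
step 2: mul_neg (→) rewrites ((- c) * c) into (- (c * c)), now ((- (c * c)) + (- (- (- (- 0)))))
step 3: neg_neg (→) rewrites (- (- 0)) into 0, now ((- (c * c)) + (- (- 0)))
step 4: neg_neg (→) rewrites (- (- 0)) into 0, now ((- (c * c)) + 0)
step 5: add_zero (→) rewrites ((- (c * c)) + 0) into (- (c * c)), reaching cost 8 (bound 8)

(- (c * c))   [cost 8]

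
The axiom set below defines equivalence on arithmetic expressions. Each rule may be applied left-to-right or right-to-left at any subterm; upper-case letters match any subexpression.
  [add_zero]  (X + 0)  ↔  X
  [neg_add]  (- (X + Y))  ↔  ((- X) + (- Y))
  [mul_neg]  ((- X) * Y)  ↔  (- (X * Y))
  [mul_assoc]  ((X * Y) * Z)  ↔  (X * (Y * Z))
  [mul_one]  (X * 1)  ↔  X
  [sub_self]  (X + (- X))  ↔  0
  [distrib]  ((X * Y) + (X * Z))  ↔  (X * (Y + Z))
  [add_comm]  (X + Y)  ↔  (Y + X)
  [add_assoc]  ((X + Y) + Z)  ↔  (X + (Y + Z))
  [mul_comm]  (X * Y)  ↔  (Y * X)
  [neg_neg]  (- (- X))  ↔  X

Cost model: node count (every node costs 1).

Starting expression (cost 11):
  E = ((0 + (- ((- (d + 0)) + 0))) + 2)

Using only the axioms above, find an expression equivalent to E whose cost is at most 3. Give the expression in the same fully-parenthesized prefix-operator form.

(d + 2)   [cost 3]

step 1: add_zero (→) rewrites (d + 0) into d, now ((0 + (- ((- d) + 0))) + 2)
step 2: add_zero (→) rewrites ((- d) + 0) into (- d), now ((0 + (- (- d))) + 2)
step 3: neg_neg (→) rewrites (- (- d)) into d, now ((0 + d) + 2)
step 4: add_comm (→) rewrites (0 + d) into (d + 0), now ((d + 0) + 2)
step 5: add_zero (→) rewrites (d + 0) into d, reaching cost 3 (bound 3)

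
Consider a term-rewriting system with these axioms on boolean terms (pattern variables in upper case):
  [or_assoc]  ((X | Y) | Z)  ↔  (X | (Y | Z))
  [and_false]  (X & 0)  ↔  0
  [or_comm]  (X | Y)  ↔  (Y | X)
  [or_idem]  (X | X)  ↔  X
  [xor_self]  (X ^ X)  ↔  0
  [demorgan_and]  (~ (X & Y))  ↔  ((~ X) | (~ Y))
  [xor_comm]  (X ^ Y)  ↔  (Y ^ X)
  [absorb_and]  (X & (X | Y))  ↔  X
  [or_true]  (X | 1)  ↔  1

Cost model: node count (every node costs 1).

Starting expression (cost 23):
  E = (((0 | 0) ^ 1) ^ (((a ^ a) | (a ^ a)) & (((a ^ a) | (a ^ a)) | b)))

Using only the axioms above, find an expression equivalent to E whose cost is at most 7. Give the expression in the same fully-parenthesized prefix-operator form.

((0 ^ 1) ^ (a ^ a))   [cost 7]

step 1: absorb_and (→) rewrites (((a ^ a) | (a ^ a)) & (((a ^ a) | (a ^ a)) | b)) into ((a ^ a) | (a ^ a)), now (((0 | 0) ^ 1) ^ ((a ^ a) | (a ^ a)))
step 2: or_idem (→) rewrites (0 | 0) into 0, now ((0 ^ 1) ^ ((a ^ a) | (a ^ a)))
step 3: or_idem (→) rewrites ((a ^ a) | (a ^ a)) into (a ^ a), reaching cost 7 (bound 7)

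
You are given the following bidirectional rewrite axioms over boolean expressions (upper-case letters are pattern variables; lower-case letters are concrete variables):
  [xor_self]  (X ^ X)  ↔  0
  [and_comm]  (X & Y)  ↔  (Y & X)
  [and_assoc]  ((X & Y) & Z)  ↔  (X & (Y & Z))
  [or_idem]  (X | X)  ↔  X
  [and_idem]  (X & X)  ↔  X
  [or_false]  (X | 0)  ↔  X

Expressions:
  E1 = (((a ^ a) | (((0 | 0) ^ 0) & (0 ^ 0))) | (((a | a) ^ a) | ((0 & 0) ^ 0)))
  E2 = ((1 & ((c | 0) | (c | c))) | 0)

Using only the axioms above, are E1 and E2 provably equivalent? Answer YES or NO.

All listed rules preserve value, hence provable equivalence implies equal values everywhere; look for a separating assignment.
a=0, c=1 gives E1 ↦ 0, E2 ↦ 1; values differ ⇒ not provably equivalent.

NO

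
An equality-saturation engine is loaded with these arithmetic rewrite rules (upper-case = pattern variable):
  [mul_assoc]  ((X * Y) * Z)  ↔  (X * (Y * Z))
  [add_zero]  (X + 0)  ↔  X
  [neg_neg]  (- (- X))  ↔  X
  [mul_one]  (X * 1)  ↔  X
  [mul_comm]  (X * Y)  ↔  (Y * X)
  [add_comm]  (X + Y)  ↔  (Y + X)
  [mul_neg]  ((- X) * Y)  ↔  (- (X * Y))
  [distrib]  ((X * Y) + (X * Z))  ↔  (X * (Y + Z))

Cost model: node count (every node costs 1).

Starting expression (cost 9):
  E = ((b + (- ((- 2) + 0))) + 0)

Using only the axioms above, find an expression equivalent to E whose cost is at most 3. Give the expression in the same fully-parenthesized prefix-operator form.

(b + 2)   [cost 3]

(1) ((b + (- ((- 2) + 0))) + 0)  =[add_zero →]=  (b + (- ((- 2) + 0)))
(2) ((- 2) + 0)  =[add_zero →]=  (- 2)    ⊢ (b + (- (- 2)))
(3) (- (- 2))  =[neg_neg →]=  2    ⊢ cost 3, within 3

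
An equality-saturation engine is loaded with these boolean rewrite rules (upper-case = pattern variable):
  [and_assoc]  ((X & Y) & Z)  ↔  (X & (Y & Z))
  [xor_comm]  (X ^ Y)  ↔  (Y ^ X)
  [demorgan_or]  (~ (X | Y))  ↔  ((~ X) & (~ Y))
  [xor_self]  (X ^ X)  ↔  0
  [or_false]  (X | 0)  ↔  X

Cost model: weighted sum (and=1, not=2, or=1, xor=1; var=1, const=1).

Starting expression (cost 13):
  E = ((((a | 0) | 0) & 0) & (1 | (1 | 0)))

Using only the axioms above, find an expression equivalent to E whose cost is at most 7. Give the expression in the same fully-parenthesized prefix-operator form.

((a & 0) & (1 | 1))   [cost 7]

step 1: or_false (→) rewrites (a | 0) into a, now (((a | 0) & 0) & (1 | (1 | 0)))
step 2: or_false (→) rewrites (a | 0) into a, now ((a & 0) & (1 | (1 | 0)))
step 3: or_false (→) rewrites (1 | 0) into 1, reaching cost 7 (bound 7)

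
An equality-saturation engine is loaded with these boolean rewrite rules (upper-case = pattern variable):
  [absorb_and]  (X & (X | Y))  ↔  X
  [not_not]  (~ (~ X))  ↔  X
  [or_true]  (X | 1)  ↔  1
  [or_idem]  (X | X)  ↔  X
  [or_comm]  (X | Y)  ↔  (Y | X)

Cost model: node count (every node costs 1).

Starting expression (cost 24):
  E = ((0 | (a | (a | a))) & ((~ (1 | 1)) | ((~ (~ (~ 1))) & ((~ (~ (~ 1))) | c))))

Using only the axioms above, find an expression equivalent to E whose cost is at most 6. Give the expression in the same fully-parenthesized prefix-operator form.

((0 | a) & (~ 1))   [cost 6]

1. [absorb_and →] ((~ (~ (~ 1))) & ((~ (~ (~ 1))) | c))  →  (~ (~ (~ 1)));  E = ((0 | (a | (a | a))) & ((~ (1 | 1)) | (~ (~ (~ 1)))))
2. [not_not →] (~ (~ (~ 1)))  →  (~ 1);  E = ((0 | (a | (a | a))) & ((~ (1 | 1)) | (~ 1)))
3. [or_true →] (1 | 1)  →  1;  E = ((0 | (a | (a | a))) & ((~ 1) | (~ 1)))
4. [or_idem →] ((~ 1) | (~ 1))  →  (~ 1);  E = ((0 | (a | (a | a))) & (~ 1))
5. [or_idem →] (a | a)  →  a;  E = ((0 | (a | a)) & (~ 1))
6. [or_idem →] (a | a)  →  a;  cost 6 ≤ 6, done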